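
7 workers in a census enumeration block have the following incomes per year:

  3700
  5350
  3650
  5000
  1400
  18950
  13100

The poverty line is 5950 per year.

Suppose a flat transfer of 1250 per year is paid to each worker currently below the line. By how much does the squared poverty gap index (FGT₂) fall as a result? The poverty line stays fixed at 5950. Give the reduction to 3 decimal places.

Before: below the line — 1400, 3650, 3700, 5000, 5350; squared poverty gap index (FGT₂) = 0.13041.
After the 1250 transfer: below the line — 2650, 4900, 4950; squared poverty gap index (FGT₂) = 0.05243.
Reduction = 0.13041 − 0.05243 = 0.078.

0.078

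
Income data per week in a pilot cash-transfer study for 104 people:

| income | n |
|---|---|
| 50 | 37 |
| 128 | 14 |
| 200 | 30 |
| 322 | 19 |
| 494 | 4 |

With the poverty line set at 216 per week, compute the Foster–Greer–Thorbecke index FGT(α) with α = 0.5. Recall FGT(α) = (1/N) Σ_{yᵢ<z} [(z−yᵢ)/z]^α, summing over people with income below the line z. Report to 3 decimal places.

Below the line: 37×50, 14×128, 30×200 (q = 81 of N = 104).
Gap ratios (z−y)/z: (216−50)/216 = 0.7685 (×37); (216−128)/216 = 0.4074 (×14); (216−200)/216 = 0.0741 (×30).
Raised to α = 0.5: 0.87665 (×37); 0.63828 (×14); 0.27217 (×30).
Sum = 49.537072; FGT(0.5) = 49.537072 / 104 = 0.476.

0.476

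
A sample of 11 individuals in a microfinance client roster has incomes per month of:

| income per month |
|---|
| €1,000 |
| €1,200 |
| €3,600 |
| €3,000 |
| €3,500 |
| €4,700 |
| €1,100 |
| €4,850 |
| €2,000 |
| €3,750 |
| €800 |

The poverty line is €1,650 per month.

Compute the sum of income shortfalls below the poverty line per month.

Below z: €800, €1,000, €1,100, €1,200 (q = 4 of N = 11).
Individual gaps: 1650−800 = 850; 1650−1000 = 650; 1650−1100 = 550; 1650−1200 = 450.
Aggregate gap = €2,500.

€2,500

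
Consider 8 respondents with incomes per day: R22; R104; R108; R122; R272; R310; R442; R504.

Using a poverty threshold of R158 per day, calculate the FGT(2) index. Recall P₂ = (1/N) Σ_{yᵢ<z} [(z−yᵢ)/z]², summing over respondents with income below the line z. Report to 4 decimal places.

Incomes under z: R22, R104, R108, R122 (q = 4 of N = 8).
Shortfall ratios: (158−22)/158 = 0.8608; (158−104)/158 = 0.3418; (158−108)/158 = 0.3165; (158−122)/158 = 0.2278.
Squared: 0.7409; 0.1168; 0.1001; 0.0519.
Sum = 1.009774; P₂ = 1.009774 / 8 = 0.1262.

0.1262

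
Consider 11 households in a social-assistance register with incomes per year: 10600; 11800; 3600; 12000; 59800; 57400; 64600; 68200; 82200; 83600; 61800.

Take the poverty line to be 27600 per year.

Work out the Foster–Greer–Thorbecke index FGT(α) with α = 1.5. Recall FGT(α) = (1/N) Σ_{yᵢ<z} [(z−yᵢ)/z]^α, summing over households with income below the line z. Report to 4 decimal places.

Incomes under z: 3600, 10600, 11800, 12000 (q = 4 of N = 11).
Gap ratios (z−y)/z: (27600−3600)/27600 = 0.8696; (27600−10600)/27600 = 0.6159; (27600−11800)/27600 = 0.5725; (27600−12000)/27600 = 0.5652.
Raised to α = 1.5: 0.81087; 0.48340; 0.43313; 0.42494.
Sum = 2.152347; FGT(1.5) = 2.152347 / 11 = 0.1957.

0.1957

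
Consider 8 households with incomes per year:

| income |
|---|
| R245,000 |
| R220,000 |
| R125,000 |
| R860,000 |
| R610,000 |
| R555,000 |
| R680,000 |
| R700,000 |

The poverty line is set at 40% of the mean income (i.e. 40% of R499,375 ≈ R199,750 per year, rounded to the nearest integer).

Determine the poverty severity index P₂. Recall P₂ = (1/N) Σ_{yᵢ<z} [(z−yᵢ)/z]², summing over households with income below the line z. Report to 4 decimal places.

Below the line: R125,000 (q = 1 of N = 8).
Normalized shortfalls: (199750−125000)/199750 = 0.3742.
Squared: 0.1400.
Sum = 0.140039; P₂ = 0.140039 / 8 = 0.0175.

0.0175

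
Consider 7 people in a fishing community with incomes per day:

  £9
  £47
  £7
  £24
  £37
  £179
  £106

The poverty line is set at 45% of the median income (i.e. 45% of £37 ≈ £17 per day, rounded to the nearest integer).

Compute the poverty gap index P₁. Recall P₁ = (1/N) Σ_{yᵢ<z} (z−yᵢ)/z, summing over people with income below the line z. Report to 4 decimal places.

0.1513

Poor units: £7, £9 (q = 2 of N = 7).
Normalized shortfalls: (17−7)/17 = 0.5882; (17−9)/17 = 0.4706.
Σ = 1.058824. Dividing by the full population N = 7 gives P₁ = 0.1513.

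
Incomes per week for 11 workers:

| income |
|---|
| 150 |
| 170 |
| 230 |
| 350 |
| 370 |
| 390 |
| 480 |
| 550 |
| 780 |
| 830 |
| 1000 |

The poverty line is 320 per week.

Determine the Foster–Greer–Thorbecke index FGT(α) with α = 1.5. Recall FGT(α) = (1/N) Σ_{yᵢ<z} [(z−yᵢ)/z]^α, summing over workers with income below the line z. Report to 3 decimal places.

Poor units: 150, 170, 230 (q = 3 of N = 11).
Shortfall ratios: (320−150)/320 = 0.5312; (320−170)/320 = 0.4688; (320−230)/320 = 0.2812.
Raised to α = 1.5: 0.38721; 0.32093; 0.14916.
Sum = 0.857298; FGT(1.5) = 0.857298 / 11 = 0.078.

0.078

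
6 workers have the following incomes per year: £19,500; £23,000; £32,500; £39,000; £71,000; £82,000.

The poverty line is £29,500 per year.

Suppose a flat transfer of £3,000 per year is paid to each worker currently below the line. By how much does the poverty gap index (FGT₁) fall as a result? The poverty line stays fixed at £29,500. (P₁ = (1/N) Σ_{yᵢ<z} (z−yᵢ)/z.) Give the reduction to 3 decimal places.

0.034

Before: below the line — £19,500, £23,000; poverty gap index (FGT₁) = 0.09322.
After the £3,000 transfer: below the line — £22,500, £26,000; poverty gap index (FGT₁) = 0.05932.
Reduction = 0.09322 − 0.05932 = 0.034.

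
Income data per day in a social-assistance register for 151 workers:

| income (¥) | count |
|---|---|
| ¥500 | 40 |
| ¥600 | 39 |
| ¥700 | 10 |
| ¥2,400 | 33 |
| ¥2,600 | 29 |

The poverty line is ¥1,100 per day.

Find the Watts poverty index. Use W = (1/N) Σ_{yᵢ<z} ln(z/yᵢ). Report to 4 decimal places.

Below z: 40×¥500, 39×¥600, 10×¥700 (q = 89 of N = 151).
Log gaps: ln(1100/500) = 0.7885 (×40); ln(1100/600) = 0.6061 (×39); ln(1100/700) = 0.4520 (×10).
W = 59.697442 / 151 = 0.3953.

0.3953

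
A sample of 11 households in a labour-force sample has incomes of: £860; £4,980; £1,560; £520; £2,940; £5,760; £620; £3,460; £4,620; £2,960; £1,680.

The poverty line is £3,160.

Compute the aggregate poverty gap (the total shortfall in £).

Below the line: £520, £620, £860, £1,560, £1,680, £2,940, £2,960 (q = 7 of N = 11).
Individual gaps: 3160−520 = 2640; 3160−620 = 2540; 3160−860 = 2300; 3160−1560 = 1600; 3160−1680 = 1480; 3160−2940 = 220; 3160−2960 = 200.
Aggregate gap = £10,980.

£10,980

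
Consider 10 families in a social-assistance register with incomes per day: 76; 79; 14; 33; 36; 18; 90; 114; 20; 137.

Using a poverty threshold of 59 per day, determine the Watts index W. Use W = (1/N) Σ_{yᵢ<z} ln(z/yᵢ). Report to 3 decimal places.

0.478

Incomes under z: 14, 18, 20, 33, 36 (q = 5 of N = 10).
Log gaps: ln(59/14) = 1.4385; ln(59/18) = 1.1872; ln(59/20) = 1.0818; ln(59/33) = 0.5810; ln(59/36) = 0.4940.
W = 4.782499 / 10 = 0.478.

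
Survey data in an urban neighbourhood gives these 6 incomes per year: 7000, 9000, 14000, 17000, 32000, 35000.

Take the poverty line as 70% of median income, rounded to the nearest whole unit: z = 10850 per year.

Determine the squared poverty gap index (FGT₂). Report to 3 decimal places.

Poor units: 7000, 9000 (q = 2 of N = 6).
Shortfall ratios: (10850−7000)/10850 = 0.3548; (10850−9000)/10850 = 0.1705.
Squared: 0.1259; 0.0291.
Sum = 0.154983; P₂ = 0.154983 / 6 = 0.026.

0.026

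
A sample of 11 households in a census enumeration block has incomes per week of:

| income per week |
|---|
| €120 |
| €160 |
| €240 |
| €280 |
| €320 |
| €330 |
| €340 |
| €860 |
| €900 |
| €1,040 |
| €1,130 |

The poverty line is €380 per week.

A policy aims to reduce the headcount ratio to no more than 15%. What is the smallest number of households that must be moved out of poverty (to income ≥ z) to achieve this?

Currently q = 7 of N = 11 are below the line (H = 0.636).
A headcount ratio of at most 15% allows at most ⌊0.15 × 11⌋ = 1 poor households.
So at least 7 − 1 = 6 must be lifted.

6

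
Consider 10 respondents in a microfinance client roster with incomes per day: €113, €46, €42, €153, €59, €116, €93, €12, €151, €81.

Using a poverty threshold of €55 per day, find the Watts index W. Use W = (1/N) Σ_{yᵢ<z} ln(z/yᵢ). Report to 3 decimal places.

Poor units: €12, €42, €46 (q = 3 of N = 10).
ln(z/y) terms: ln(55/12) = 1.5224; ln(55/42) = 0.2697; ln(55/46) = 0.1787.
W = 1.970782 / 10 = 0.197.

0.197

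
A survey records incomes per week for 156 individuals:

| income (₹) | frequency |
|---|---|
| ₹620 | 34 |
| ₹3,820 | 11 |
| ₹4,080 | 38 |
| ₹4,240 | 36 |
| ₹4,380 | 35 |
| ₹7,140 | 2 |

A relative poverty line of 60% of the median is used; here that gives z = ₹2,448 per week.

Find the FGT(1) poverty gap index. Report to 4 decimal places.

0.1627

Below z: 34×₹620 (q = 34 of N = 156).
Normalized shortfalls: (2448−620)/2448 = 0.7467 (×34).
Sum of shortfalls = 25.388889; P₁ averages over all N: 25.388889 / 156 = 0.1627.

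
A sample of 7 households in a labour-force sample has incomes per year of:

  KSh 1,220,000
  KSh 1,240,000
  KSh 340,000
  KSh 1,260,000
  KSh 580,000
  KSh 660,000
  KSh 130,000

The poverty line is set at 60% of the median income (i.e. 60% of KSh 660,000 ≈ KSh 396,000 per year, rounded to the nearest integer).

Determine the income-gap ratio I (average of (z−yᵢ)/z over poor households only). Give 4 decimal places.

0.4066

Below z: KSh 130,000, KSh 340,000 (q = 2 of N = 7).
Relative gaps: 0.6717, 0.1414; sum = 0.813131.
I averages over the q = 2 poor units only: 0.813131 / 2 = 0.4066.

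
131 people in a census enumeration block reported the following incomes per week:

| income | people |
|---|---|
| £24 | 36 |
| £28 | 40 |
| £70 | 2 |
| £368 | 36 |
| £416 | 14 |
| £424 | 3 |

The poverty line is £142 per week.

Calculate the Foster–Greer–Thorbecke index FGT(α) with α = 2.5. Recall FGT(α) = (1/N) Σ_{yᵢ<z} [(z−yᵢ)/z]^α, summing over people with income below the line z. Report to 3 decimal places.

0.352

Poor units: 36×£24, 40×£28, 2×£70 (q = 78 of N = 131).
Relative gaps: (142−24)/142 = 0.8310 (×36); (142−28)/142 = 0.8028 (×40); (142−70)/142 = 0.5070 (×2).
Raised to α = 2.5: 0.62948 (×36); 0.57749 (×40); 0.18307 (×2).
Sum = 46.126960; FGT(2.5) = 46.126960 / 131 = 0.352.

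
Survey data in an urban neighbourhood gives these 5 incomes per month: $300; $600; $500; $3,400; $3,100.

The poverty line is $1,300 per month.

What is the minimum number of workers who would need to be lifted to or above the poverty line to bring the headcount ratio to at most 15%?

3 of the 5 workers are poor, so H = 3/5 = 0.600.
A headcount ratio of at most 15% allows at most ⌊0.15 × 5⌋ = 0 poor workers.
So at least 3 − 0 = 3 must be lifted.

3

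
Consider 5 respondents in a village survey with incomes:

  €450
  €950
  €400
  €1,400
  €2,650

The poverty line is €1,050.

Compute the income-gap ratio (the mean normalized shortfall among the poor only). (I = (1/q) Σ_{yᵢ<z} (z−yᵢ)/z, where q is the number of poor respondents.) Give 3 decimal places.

0.429

Poor units: €400, €450, €950 (q = 3 of N = 5).
Relative gaps: 0.6190, 0.5714, 0.0952; sum = 1.285714.
I averages over the q = 3 poor units only: 1.285714 / 3 = 0.429.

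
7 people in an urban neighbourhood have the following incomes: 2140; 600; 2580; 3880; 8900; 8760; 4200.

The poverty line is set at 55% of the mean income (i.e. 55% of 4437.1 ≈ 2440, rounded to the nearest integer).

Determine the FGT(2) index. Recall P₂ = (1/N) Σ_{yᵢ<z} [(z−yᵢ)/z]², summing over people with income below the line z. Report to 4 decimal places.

Poor units: 600, 2140 (q = 2 of N = 7).
Shortfall ratios: (2440−600)/2440 = 0.7541; (2440−2140)/2440 = 0.1230.
Squared: 0.5687; 0.0151.
Sum = 0.583781; P₂ = 0.583781 / 7 = 0.0834.

0.0834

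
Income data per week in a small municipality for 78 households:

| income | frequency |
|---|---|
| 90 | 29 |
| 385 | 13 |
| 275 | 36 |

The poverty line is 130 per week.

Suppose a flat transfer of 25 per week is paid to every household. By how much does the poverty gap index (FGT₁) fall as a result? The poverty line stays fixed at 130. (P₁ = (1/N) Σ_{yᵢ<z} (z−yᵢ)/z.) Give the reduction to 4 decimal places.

0.0715

Before: below the line — 29×90; poverty gap index (FGT₁) = 0.114398.
After the 25 transfer: below the line — 29×115; poverty gap index (FGT₁) = 0.042899.
Reduction = 0.114398 − 0.042899 = 0.0715.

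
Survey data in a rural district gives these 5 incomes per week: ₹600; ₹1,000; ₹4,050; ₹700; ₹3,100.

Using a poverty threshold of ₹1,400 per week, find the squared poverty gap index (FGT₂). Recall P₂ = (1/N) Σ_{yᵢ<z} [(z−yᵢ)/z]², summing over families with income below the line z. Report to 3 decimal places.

Below z: ₹600, ₹700, ₹1,000 (q = 3 of N = 5).
Shortfall ratios: (1400−600)/1400 = 0.5714; (1400−700)/1400 = 0.5000; (1400−1000)/1400 = 0.2857.
Squared: 0.3265; 0.2500; 0.0816.
Sum = 0.658163; P₂ = 0.658163 / 5 = 0.132.

0.132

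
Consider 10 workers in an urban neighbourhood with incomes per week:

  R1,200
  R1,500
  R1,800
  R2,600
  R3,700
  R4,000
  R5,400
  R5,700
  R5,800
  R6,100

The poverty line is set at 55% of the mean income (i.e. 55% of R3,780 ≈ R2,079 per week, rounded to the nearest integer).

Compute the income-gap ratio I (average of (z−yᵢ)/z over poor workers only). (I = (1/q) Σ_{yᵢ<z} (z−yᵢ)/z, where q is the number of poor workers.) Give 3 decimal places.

0.278

Poor units: R1,200, R1,500, R1,800 (q = 3 of N = 10).
Relative gaps: 0.4228, 0.2785, 0.1342; sum = 0.835498.
The income-gap ratio divides by q (the poor only): 0.835498 / 3 = 0.278.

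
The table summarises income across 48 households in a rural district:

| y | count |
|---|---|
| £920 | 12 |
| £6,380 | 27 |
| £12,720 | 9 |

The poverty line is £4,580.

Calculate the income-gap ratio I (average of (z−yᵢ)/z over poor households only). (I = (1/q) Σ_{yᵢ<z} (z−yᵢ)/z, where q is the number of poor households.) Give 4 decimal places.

0.7991

Below the line: 12×£920 (q = 12 of N = 48).
Shortfall ratios (z−y)/z: 0.7991 (×12); sum = 9.589520.
The income-gap ratio divides by q (the poor only): 9.589520 / 12 = 0.7991.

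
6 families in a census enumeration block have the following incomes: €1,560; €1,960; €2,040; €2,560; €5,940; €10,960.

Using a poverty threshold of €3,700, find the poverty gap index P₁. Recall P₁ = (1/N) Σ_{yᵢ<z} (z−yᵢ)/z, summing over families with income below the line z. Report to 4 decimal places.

Below the line: €1,560, €1,960, €2,040, €2,560 (q = 4 of N = 6).
Relative gaps: (3700−1560)/3700 = 0.5784; (3700−1960)/3700 = 0.4703; (3700−2040)/3700 = 0.4486; (3700−2560)/3700 = 0.3081.
Σ = 1.805405. Dividing by the full population N = 6 gives P₁ = 0.3009.

0.3009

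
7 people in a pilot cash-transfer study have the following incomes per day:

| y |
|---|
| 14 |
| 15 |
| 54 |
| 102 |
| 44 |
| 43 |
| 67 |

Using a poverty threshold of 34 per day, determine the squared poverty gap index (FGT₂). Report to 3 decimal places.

Below the line: 14, 15 (q = 2 of N = 7).
Gap ratios (z−y)/z: (34−14)/34 = 0.5882; (34−15)/34 = 0.5588.
Squared: 0.3460; 0.3123.
Sum = 0.658304; P₂ = 0.658304 / 7 = 0.094.

0.094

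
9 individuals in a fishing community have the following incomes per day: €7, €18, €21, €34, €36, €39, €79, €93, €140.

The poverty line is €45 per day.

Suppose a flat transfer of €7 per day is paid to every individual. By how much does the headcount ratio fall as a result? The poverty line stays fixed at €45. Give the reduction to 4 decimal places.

0.1111

Before: below the line — €7, €18, €21, €34, €36, €39; headcount ratio = 0.666667.
After the €7 transfer: below the line — €14, €25, €28, €41, €43; headcount ratio = 0.555556.
Reduction = 0.666667 − 0.555556 = 0.1111.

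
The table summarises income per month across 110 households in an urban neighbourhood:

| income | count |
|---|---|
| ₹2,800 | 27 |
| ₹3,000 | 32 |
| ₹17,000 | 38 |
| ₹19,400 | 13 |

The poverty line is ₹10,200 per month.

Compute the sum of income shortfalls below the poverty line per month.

Poor units: 27×₹2,800, 32×₹3,000 (q = 59 of N = 110).
Individual gaps: 27×(10200−2800) = 199800; 32×(10200−3000) = 230400.
Aggregate gap = ₹430,200.

₹430,200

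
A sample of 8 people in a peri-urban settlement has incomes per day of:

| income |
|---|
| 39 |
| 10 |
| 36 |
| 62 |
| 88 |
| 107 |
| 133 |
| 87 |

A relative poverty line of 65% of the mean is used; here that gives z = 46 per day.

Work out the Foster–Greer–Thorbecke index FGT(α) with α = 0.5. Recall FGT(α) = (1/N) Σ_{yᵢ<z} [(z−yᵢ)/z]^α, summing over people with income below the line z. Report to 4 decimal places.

0.2176

Below the line: 10, 36, 39 (q = 3 of N = 8).
Normalized shortfalls: (46−10)/46 = 0.7826; (46−36)/46 = 0.2174; (46−39)/46 = 0.1522.
Raised to α = 0.5: 0.88465; 0.46625; 0.39009.
Sum = 1.740999; FGT(0.5) = 1.740999 / 8 = 0.2176.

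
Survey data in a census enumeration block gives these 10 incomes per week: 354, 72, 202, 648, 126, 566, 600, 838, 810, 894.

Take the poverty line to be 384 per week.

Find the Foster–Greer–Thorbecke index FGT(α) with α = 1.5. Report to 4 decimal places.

Incomes under z: 72, 126, 202, 354 (q = 4 of N = 10).
Normalized shortfalls: (384−72)/384 = 0.8125; (384−126)/384 = 0.6719; (384−202)/384 = 0.4740; (384−354)/384 = 0.0781.
Raised to α = 1.5: 0.73238; 0.55072; 0.32629; 0.02184.
Sum = 1.631231; FGT(1.5) = 1.631231 / 10 = 0.1631.

0.1631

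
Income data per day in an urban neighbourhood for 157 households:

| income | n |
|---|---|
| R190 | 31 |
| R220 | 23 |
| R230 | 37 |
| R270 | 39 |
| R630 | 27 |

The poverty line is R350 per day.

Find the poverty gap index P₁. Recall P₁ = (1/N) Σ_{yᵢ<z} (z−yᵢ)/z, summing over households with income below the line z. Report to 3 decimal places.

0.282

Poor units: 31×R190, 23×R220, 37×R230, 39×R270 (q = 130 of N = 157).
Normalized shortfalls: (350−190)/350 = 0.4571 (×31); (350−220)/350 = 0.3714 (×23); (350−230)/350 = 0.3429 (×37); (350−270)/350 = 0.2286 (×39).
Sum of shortfalls = 44.314286; P₁ averages over all N: 44.314286 / 157 = 0.282.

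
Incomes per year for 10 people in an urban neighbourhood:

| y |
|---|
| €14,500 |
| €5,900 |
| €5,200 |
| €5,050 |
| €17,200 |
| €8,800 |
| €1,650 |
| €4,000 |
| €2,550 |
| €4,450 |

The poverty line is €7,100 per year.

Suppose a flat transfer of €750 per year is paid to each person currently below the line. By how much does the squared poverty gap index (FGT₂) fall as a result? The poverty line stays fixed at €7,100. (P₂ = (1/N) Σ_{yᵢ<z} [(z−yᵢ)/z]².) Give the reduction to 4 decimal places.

0.0544

Before: below the line — €1,650, €2,550, €4,000, €4,450, €5,050, €5,200, €5,900; squared poverty gap index (FGT₂) = 0.151339.
After the €750 transfer: below the line — €2,400, €3,300, €4,750, €5,200, €5,800, €5,950, €6,650; squared poverty gap index (FGT₂) = 0.096960.
Reduction = 0.151339 − 0.096960 = 0.0544.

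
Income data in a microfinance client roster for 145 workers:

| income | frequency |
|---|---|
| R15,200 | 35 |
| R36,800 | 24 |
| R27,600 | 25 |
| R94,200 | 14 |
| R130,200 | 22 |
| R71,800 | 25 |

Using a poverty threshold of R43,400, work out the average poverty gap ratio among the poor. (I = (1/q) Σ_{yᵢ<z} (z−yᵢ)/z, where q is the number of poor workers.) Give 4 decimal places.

0.4225

Poor units: 35×R15,200, 25×R27,600, 24×R36,800 (q = 84 of N = 145).
Shortfall ratios (z−y)/z: 0.6498 (×35), 0.3641 (×25), 0.1521 (×24); sum = 35.493088.
I averages over the q = 84 poor units only: 35.493088 / 84 = 0.4225.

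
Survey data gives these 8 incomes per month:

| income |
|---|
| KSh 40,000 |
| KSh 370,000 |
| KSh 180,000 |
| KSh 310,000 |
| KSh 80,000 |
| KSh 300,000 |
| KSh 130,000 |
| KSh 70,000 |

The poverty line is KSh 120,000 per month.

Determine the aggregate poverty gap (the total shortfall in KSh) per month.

Below the line: KSh 40,000, KSh 70,000, KSh 80,000 (q = 3 of N = 8).
Individual gaps: 120000−40000 = 80000; 120000−70000 = 50000; 120000−80000 = 40000.
Aggregate gap = KSh 170,000.

KSh 170,000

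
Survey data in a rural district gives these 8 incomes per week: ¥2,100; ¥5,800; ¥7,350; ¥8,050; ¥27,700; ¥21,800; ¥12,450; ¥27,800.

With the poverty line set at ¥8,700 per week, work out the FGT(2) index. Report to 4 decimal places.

0.0895

Below the line: ¥2,100, ¥5,800, ¥7,350, ¥8,050 (q = 4 of N = 8).
Relative gaps: (8700−2100)/8700 = 0.7586; (8700−5800)/8700 = 0.3333; (8700−7350)/8700 = 0.1552; (8700−8050)/8700 = 0.0747.
Squared: 0.5755; 0.1111; 0.0241; 0.0056.
Sum = 0.716277; P₂ = 0.716277 / 8 = 0.0895.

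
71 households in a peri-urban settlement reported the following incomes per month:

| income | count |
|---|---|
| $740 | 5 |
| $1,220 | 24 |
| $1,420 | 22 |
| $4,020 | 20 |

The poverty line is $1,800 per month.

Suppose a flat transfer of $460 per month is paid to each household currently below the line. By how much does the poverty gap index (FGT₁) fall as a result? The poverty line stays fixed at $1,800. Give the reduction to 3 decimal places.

0.170

Before: below the line — 5×$740, 24×$1,220, 22×$1,420; poverty gap index (FGT₁) = 0.21581.
After the $460 transfer: below the line — 5×$1,200, 24×$1,680; poverty gap index (FGT₁) = 0.04601.
Reduction = 0.21581 − 0.04601 = 0.170.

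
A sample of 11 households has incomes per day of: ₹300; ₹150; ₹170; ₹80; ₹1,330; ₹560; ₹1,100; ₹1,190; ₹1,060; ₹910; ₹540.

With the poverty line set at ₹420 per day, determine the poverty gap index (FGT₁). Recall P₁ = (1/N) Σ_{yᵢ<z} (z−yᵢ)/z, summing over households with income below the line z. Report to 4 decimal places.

Below z: ₹80, ₹150, ₹170, ₹300 (q = 4 of N = 11).
Gap ratios (z−y)/z: (420−80)/420 = 0.8095; (420−150)/420 = 0.6429; (420−170)/420 = 0.5952; (420−300)/420 = 0.2857.
Sum of shortfalls = 2.333333; P₁ averages over all N: 2.333333 / 11 = 0.2121.

0.2121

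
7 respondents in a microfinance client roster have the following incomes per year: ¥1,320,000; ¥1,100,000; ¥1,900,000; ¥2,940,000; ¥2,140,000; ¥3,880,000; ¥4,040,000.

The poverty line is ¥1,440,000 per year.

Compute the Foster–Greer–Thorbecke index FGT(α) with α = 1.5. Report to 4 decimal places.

0.0198

Incomes under z: ¥1,100,000, ¥1,320,000 (q = 2 of N = 7).
Relative gaps: (1440000−1100000)/1440000 = 0.2361; (1440000−1320000)/1440000 = 0.0833.
Raised to α = 1.5: 0.11473; 0.02406.
Sum = 0.138786; FGT(1.5) = 0.138786 / 7 = 0.0198.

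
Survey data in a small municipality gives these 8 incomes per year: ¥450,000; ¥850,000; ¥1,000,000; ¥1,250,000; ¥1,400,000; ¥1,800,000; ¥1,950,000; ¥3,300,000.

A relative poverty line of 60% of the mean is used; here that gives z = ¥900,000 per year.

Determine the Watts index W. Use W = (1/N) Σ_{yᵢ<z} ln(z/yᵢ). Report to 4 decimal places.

Below z: ¥450,000, ¥850,000 (q = 2 of N = 8).
Log gaps: ln(900000/450000) = 0.6931; ln(900000/850000) = 0.0572.
W = 0.750306 / 8 = 0.0938.

0.0938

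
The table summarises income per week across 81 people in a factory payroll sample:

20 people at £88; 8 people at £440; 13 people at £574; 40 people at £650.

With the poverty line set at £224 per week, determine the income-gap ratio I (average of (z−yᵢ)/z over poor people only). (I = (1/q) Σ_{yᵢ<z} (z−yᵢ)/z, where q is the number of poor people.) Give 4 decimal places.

Below the line: 20×£88 (q = 20 of N = 81).
Relative gaps: 0.6071 (×20); sum = 12.142857.
The income-gap ratio divides by q (the poor only): 12.142857 / 20 = 0.6071.

0.6071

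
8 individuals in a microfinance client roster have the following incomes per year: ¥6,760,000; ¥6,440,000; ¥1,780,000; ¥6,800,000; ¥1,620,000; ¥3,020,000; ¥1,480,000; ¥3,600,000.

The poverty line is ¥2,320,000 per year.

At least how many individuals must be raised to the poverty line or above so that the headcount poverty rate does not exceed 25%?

Currently q = 3 of N = 8 are below the line (H = 0.375).
A headcount ratio of at most 25% allows at most ⌊0.25 × 8⌋ = 2 poor individuals.
So at least 3 − 2 = 1 must be lifted.

1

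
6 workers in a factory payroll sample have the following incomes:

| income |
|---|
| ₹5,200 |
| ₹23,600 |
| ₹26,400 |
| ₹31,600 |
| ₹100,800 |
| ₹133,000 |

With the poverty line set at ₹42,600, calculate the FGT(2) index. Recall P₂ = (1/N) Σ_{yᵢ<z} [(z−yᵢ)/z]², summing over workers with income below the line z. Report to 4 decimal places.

0.1968

Below z: ₹5,200, ₹23,600, ₹26,400, ₹31,600 (q = 4 of N = 6).
Gap ratios (z−y)/z: (42600−5200)/42600 = 0.8779; (42600−23600)/42600 = 0.4460; (42600−26400)/42600 = 0.3803; (42600−31600)/42600 = 0.2582.
Squared: 0.7708; 0.1989; 0.1446; 0.0667.
Sum = 1.180983; P₂ = 1.180983 / 6 = 0.1968.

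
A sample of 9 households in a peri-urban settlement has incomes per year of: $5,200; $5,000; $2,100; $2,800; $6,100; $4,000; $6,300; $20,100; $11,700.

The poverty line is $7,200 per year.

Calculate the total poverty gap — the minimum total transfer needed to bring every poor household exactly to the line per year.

Below z: $2,100, $2,800, $4,000, $5,000, $5,200, $6,100, $6,300 (q = 7 of N = 9).
Individual gaps: 7200−2100 = 5100; 7200−2800 = 4400; 7200−4000 = 3200; 7200−5000 = 2200; 7200−5200 = 2000; 7200−6100 = 1100; 7200−6300 = 900.
Aggregate gap = $18,900.

$18,900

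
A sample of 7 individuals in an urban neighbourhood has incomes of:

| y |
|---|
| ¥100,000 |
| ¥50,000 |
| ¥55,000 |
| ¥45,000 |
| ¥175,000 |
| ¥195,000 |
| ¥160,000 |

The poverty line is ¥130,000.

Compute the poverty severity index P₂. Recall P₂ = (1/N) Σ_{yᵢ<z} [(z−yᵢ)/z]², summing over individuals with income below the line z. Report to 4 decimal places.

Poor units: ¥45,000, ¥50,000, ¥55,000, ¥100,000 (q = 4 of N = 7).
Normalized shortfalls: (130000−45000)/130000 = 0.6538; (130000−50000)/130000 = 0.6154; (130000−55000)/130000 = 0.5769; (130000−100000)/130000 = 0.2308.
Squared: 0.4275; 0.3787; 0.3328; 0.0533.
Sum = 1.192308; P₂ = 1.192308 / 7 = 0.1703.

0.1703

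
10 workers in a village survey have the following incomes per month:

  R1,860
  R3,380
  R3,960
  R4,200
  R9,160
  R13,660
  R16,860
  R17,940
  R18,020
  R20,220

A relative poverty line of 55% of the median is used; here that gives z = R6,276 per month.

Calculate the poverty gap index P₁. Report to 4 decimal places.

Below z: R1,860, R3,380, R3,960, R4,200 (q = 4 of N = 10).
Gap ratios (z−y)/z: (6276−1860)/6276 = 0.7036; (6276−3380)/6276 = 0.4614; (6276−3960)/6276 = 0.3690; (6276−4200)/6276 = 0.3308.
Σ = 1.864882. Dividing by the full population N = 10 gives P₁ = 0.1865.

0.1865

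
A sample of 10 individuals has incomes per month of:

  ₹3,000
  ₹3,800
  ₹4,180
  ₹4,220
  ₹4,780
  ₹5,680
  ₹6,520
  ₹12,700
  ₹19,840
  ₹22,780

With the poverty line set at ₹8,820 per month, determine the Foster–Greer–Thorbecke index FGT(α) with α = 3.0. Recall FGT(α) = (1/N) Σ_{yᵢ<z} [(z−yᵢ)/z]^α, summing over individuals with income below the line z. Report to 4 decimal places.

Below z: ₹3,000, ₹3,800, ₹4,180, ₹4,220, ₹4,780, ₹5,680, ₹6,520 (q = 7 of N = 10).
Shortfall ratios: (8820−3000)/8820 = 0.6599; (8820−3800)/8820 = 0.5692; (8820−4180)/8820 = 0.5261; (8820−4220)/8820 = 0.5215; (8820−4780)/8820 = 0.4580; (8820−5680)/8820 = 0.3560; (8820−6520)/8820 = 0.2608.
Raised to α = 3.0: 0.28732; 0.18438; 0.14560; 0.14186; 0.09610; 0.04512; 0.01773.
Sum = 0.918110; FGT(3.0) = 0.918110 / 10 = 0.0918.

0.0918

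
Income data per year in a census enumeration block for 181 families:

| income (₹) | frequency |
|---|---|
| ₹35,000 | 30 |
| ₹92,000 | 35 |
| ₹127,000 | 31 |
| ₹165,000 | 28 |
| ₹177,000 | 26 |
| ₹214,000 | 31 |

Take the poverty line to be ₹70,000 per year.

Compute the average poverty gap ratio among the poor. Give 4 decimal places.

Poor units: 30×₹35,000 (q = 30 of N = 181).
Relative gaps: 0.5000 (×30); sum = 15.000000.
I averages over the q = 30 poor units only: 15.000000 / 30 = 0.5000.

0.5000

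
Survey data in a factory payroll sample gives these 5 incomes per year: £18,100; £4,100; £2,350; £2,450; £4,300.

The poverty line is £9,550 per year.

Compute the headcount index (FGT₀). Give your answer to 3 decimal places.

0.800

4 of the 5 workers have income below £9,550.
H = 4/5 = 0.800.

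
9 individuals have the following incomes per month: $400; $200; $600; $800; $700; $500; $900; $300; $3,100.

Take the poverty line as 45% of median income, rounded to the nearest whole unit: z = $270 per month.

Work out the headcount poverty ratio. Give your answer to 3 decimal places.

1 of the 9 individuals have income below $270.
H = 1/9 = 0.111.

0.111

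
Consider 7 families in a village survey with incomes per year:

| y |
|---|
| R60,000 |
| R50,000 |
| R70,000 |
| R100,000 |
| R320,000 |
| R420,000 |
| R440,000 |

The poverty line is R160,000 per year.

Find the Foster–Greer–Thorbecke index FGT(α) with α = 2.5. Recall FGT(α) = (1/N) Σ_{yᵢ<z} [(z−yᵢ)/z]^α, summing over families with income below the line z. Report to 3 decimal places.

Incomes under z: R50,000, R60,000, R70,000, R100,000 (q = 4 of N = 7).
Shortfall ratios: (160000−50000)/160000 = 0.6875; (160000−60000)/160000 = 0.6250; (160000−70000)/160000 = 0.5625; (160000−100000)/160000 = 0.3750.
Raised to α = 2.5: 0.39191; 0.30882; 0.23730; 0.08611.
Sum = 1.024142; FGT(2.5) = 1.024142 / 7 = 0.146.

0.146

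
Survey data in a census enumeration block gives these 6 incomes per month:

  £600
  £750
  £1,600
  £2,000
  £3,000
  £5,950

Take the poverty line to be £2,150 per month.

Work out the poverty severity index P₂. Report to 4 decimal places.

0.1690

Below z: £600, £750, £1,600, £2,000 (q = 4 of N = 6).
Shortfall ratios: (2150−600)/2150 = 0.7209; (2150−750)/2150 = 0.6512; (2150−1600)/2150 = 0.2558; (2150−2000)/2150 = 0.0698.
Squared: 0.5197; 0.4240; 0.0654; 0.0049.
Sum = 1.014062; P₂ = 1.014062 / 6 = 0.1690.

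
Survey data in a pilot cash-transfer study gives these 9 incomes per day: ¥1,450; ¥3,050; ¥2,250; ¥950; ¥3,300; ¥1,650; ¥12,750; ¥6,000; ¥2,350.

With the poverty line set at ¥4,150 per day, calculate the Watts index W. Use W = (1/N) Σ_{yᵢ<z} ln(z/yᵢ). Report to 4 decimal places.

0.5740

Poor units: ¥950, ¥1,450, ¥1,650, ¥2,250, ¥2,350, ¥3,050, ¥3,300 (q = 7 of N = 9).
Log shortfalls: ln(4150/950) = 1.4744; ln(4150/1450) = 1.0515; ln(4150/1650) = 0.9223; ln(4150/2250) = 0.6122; ln(4150/2350) = 0.5687; ln(4150/3050) = 0.3080; ln(4150/3300) = 0.2292.
W = 5.166303 / 9 = 0.5740.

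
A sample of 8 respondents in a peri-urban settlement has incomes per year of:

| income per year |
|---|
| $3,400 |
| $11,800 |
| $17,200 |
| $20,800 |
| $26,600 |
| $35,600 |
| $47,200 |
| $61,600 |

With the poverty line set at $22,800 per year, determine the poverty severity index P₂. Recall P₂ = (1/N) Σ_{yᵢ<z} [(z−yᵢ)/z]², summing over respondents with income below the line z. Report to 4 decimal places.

Poor units: $3,400, $11,800, $17,200, $20,800 (q = 4 of N = 8).
Relative gaps: (22800−3400)/22800 = 0.8509; (22800−11800)/22800 = 0.4825; (22800−17200)/22800 = 0.2456; (22800−20800)/22800 = 0.0877.
Squared: 0.7240; 0.2328; 0.0603; 0.0077.
Sum = 1.024777; P₂ = 1.024777 / 8 = 0.1281.

0.1281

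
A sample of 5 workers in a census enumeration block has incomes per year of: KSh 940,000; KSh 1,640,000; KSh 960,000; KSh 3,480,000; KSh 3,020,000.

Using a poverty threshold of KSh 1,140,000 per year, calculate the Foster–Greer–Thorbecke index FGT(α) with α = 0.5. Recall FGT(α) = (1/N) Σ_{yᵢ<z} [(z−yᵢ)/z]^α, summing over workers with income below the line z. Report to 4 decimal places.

0.1632

Incomes under z: KSh 940,000, KSh 960,000 (q = 2 of N = 5).
Shortfall ratios: (1140000−940000)/1140000 = 0.1754; (1140000−960000)/1140000 = 0.1579.
Raised to α = 0.5: 0.41885; 0.39736.
Sum = 0.816214; FGT(0.5) = 0.816214 / 5 = 0.1632.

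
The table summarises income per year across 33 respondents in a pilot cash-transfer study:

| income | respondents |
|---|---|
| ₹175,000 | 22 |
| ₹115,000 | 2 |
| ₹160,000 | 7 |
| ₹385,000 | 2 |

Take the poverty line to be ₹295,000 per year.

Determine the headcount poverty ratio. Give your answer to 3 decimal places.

0.939

31 of the 33 respondents have income below ₹295,000.
H = 31/33 = 0.939.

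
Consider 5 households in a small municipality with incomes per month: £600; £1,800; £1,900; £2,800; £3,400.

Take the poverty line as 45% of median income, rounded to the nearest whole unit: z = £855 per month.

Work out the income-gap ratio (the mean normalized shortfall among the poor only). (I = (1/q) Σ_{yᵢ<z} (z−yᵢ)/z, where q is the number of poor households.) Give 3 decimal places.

0.298

Incomes under z: £600 (q = 1 of N = 5).
Shortfall ratios (z−y)/z: 0.2982; sum = 0.298246.
I averages over the q = 1 poor units only: 0.298246 / 1 = 0.298.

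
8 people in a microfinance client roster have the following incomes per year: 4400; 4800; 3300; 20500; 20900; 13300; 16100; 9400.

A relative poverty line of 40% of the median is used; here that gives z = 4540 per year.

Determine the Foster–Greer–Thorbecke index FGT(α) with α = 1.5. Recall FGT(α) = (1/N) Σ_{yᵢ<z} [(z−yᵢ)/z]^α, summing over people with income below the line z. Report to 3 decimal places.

0.019

Incomes under z: 3300, 4400 (q = 2 of N = 8).
Relative gaps: (4540−3300)/4540 = 0.2731; (4540−4400)/4540 = 0.0308.
Raised to α = 1.5: 0.14274; 0.00542.
Sum = 0.148156; FGT(1.5) = 0.148156 / 8 = 0.019.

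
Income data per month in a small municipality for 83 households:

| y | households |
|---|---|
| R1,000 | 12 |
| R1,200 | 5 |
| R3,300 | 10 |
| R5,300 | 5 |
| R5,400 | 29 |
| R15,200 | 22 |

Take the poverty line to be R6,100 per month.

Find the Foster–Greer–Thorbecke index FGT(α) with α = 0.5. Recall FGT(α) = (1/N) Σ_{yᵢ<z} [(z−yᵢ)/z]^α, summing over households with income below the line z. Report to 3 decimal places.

0.408

Poor units: 12×R1,000, 5×R1,200, 10×R3,300, 5×R5,300, 29×R5,400 (q = 61 of N = 83).
Normalized shortfalls: (6100−1000)/6100 = 0.8361 (×12); (6100−1200)/6100 = 0.8033 (×5); (6100−3300)/6100 = 0.4590 (×10); (6100−5300)/6100 = 0.1311 (×5); (6100−5400)/6100 = 0.1148 (×29).
Raised to α = 0.5: 0.91437 (×12); 0.89626 (×5); 0.67751 (×10); 0.36214 (×5); 0.33875 (×29).
Sum = 33.863334; FGT(0.5) = 33.863334 / 83 = 0.408.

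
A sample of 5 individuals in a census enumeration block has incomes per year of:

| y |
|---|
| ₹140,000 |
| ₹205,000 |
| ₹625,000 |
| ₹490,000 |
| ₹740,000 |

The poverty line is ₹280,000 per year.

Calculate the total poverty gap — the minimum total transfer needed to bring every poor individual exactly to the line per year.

Poor units: ₹140,000, ₹205,000 (q = 2 of N = 5).
Individual gaps: 280000−140000 = 140000; 280000−205000 = 75000.
Aggregate gap = ₹215,000.

₹215,000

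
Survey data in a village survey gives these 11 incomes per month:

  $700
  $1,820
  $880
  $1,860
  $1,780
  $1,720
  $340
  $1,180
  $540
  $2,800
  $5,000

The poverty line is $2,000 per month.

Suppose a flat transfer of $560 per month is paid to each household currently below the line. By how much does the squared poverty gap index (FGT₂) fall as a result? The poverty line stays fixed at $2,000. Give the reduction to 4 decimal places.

0.1303

Before: below the line — $340, $540, $700, $880, $1,180, $1,720, $1,780, $1,820, $1,860; squared poverty gap index (FGT₂) = 0.197336.
After the $560 transfer: below the line — $900, $1,100, $1,260, $1,440, $1,740; squared poverty gap index (FGT₂) = 0.067018.
Reduction = 0.197336 − 0.067018 = 0.1303.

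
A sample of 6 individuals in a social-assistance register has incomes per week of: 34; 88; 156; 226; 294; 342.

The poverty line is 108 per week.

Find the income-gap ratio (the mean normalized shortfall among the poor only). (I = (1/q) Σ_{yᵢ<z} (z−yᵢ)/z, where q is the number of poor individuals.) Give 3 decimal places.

Incomes under z: 34, 88 (q = 2 of N = 6).
Relative gaps: 0.6852, 0.1852; sum = 0.870370.
I averages over the q = 2 poor units only: 0.870370 / 2 = 0.435.

0.435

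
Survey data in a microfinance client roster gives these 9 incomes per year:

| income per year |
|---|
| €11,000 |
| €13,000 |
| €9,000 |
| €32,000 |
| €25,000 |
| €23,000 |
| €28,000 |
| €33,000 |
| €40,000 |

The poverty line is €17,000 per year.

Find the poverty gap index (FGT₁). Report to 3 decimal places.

Poor units: €9,000, €11,000, €13,000 (q = 3 of N = 9).
Gap ratios (z−y)/z: (17000−9000)/17000 = 0.4706; (17000−11000)/17000 = 0.3529; (17000−13000)/17000 = 0.2353.
Sum of shortfalls = 1.058824; P₁ averages over all N: 1.058824 / 9 = 0.118.

0.118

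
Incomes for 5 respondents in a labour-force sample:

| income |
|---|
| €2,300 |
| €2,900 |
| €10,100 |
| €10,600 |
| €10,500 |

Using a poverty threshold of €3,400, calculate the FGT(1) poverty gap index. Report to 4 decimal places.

0.0941

Incomes under z: €2,300, €2,900 (q = 2 of N = 5).
Gap ratios (z−y)/z: (3400−2300)/3400 = 0.3235; (3400−2900)/3400 = 0.1471.
Sum of shortfalls = 0.470588; P₁ averages over all N: 0.470588 / 5 = 0.0941.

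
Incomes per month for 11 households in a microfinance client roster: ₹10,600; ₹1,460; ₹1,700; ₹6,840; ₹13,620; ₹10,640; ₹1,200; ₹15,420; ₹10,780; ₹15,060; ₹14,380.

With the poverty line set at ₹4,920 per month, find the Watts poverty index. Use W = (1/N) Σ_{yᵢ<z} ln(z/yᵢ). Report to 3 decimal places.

Below the line: ₹1,200, ₹1,460, ₹1,700 (q = 3 of N = 11).
ln(z/y) terms: ln(4920/1200) = 1.4110; ln(4920/1460) = 1.2149; ln(4920/1700) = 1.0627.
W = 3.688539 / 11 = 0.335.

0.335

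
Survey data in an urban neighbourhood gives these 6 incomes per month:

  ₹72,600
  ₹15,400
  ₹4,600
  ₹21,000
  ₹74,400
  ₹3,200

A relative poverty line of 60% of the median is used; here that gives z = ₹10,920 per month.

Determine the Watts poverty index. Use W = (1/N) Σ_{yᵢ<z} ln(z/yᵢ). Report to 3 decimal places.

0.349

Below z: ₹3,200, ₹4,600 (q = 2 of N = 6).
Log shortfalls: ln(10920/3200) = 1.2274; ln(10920/4600) = 0.8645.
W = 2.091985 / 6 = 0.349.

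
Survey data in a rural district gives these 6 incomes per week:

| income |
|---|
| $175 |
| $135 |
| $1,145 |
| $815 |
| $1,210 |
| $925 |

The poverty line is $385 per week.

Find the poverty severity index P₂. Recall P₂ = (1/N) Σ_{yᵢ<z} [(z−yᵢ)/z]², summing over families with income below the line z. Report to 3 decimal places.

Incomes under z: $135, $175 (q = 2 of N = 6).
Normalized shortfalls: (385−135)/385 = 0.6494; (385−175)/385 = 0.5455.
Squared: 0.4217; 0.2975.
Sum = 0.719177; P₂ = 0.719177 / 6 = 0.120.

0.120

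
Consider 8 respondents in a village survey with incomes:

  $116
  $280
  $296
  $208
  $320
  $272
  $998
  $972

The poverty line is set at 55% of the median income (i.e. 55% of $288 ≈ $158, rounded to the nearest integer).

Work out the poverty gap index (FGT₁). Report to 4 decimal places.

0.0332

Below the line: $116 (q = 1 of N = 8).
Relative gaps: (158−116)/158 = 0.2658.
Σ = 0.265823. Dividing by the full population N = 8 gives P₁ = 0.0332.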